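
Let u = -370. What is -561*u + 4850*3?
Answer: 222120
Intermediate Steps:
-561*u + 4850*3 = -561*(-370) + 4850*3 = 207570 + 14550 = 222120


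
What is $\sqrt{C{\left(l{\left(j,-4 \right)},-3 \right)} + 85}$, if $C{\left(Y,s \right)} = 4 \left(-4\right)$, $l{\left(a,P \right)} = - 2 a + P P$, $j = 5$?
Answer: $\sqrt{69} \approx 8.3066$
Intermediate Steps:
$l{\left(a,P \right)} = P^{2} - 2 a$ ($l{\left(a,P \right)} = - 2 a + P^{2} = P^{2} - 2 a$)
$C{\left(Y,s \right)} = -16$
$\sqrt{C{\left(l{\left(j,-4 \right)},-3 \right)} + 85} = \sqrt{-16 + 85} = \sqrt{69}$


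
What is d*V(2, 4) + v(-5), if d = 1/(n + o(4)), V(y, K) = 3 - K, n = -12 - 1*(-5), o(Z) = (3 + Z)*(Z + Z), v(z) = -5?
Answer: -246/49 ≈ -5.0204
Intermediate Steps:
o(Z) = 2*Z*(3 + Z) (o(Z) = (3 + Z)*(2*Z) = 2*Z*(3 + Z))
n = -7 (n = -12 + 5 = -7)
d = 1/49 (d = 1/(-7 + 2*4*(3 + 4)) = 1/(-7 + 2*4*7) = 1/(-7 + 56) = 1/49 ≈ 0.020408)
d*V(2, 4) + v(-5) = (3 - 1*4)/49 - 5 = (3 - 4)/49 - 5 = (1/49)*(-1) - 5 = -1/49 - 5 = -246/49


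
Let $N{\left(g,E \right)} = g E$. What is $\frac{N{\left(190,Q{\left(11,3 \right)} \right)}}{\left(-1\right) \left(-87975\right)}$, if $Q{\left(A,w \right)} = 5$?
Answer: $\frac{38}{3519} \approx 0.010799$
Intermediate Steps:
$N{\left(g,E \right)} = E g$
$\frac{N{\left(190,Q{\left(11,3 \right)} \right)}}{\left(-1\right) \left(-87975\right)} = \frac{5 \cdot 190}{\left(-1\right) \left(-87975\right)} = \frac{950}{87975} = 950 \cdot \frac{1}{87975} = \frac{38}{3519}$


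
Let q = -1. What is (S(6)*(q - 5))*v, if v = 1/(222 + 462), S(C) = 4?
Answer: -2/57 ≈ -0.035088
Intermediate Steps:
v = 1/684 ≈ 0.0014620
(S(6)*(q - 5))*v = (4*(-1 - 5))*(1/684) = (4*(-6))*(1/684) = -24*1/684 = -2/57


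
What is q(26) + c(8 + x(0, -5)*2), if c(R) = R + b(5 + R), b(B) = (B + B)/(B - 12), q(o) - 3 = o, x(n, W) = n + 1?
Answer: 49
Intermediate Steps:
x(n, W) = 1 + n
q(o) = 3 + o
b(B) = 2*B/(-12 + B) (b(B) = (2*B)/(-12 + B) = 2*B/(-12 + B))
c(R) = R + 2*(5 + R)/(-7 + R) (c(R) = R + 2*(5 + R)/(-12 + (5 + R)) = R + 2*(5 + R)/(-7 + R))
q(26) + c(8 + x(0, -5)*2) = (3 + 26) + (10 + (8 + (1 + 0)*2)² - 5*(8 + (1 + 0)*2))/(-7 + (8 + (1 + 0)*2)) = 29 + (10 + (8 + 1*2)² - 5*(8 + 1*2))/(-7 + (8 + 1*2)) = 29 + (10 + (8 + 2)² - 5*(8 + 2))/(-7 + (8 + 2)) = 29 + (10 + 10² - 5*10)/(-7 + 10) = 29 + (10 + 100 - 50)/3 = 29 + (⅓)*60 = 29 + 20 = 49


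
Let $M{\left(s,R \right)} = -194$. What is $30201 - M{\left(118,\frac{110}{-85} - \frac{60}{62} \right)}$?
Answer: $30395$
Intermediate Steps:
$30201 - M{\left(118,\frac{110}{-85} - \frac{60}{62} \right)} = 30201 - -194 = 30201 + 194 = 30395$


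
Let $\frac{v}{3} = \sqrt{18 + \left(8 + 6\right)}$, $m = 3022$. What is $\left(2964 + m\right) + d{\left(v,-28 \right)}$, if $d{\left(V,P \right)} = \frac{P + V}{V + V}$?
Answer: $\frac{11973}{2} - \frac{7 \sqrt{2}}{12} \approx 5985.7$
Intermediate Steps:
$v = 12 \sqrt{2}$ ($v = 3 \sqrt{18 + \left(8 + 6\right)} = 3 \sqrt{18 + 14} = 3 \sqrt{32} = 3 \cdot 4 \sqrt{2} = 12 \sqrt{2} \approx 16.971$)
$d{\left(V,P \right)} = \frac{P + V}{2 V}$
$\left(2964 + m\right) + d{\left(v,-28 \right)} = \left(2964 + 3022\right) + \frac{-28 + 12 \sqrt{2}}{2 \cdot 12 \sqrt{2}} = 5986 + \frac{\frac{\sqrt{2}}{24} \left(-28 + 12 \sqrt{2}\right)}{2} = 5986 + \frac{\sqrt{2} \left(-28 + 12 \sqrt{2}\right)}{48}$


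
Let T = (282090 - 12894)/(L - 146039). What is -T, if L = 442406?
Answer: -89732/98789 ≈ -0.90832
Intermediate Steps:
T = 89732/98789 (T = (282090 - 12894)/(442406 - 146039) = 269196/296367 = 269196*(1/296367) = 89732/98789 ≈ 0.90832)
-T = -1*89732/98789 = -89732/98789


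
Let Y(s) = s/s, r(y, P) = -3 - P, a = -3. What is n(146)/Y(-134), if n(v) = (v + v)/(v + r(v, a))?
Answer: 2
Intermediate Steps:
n(v) = 2 (n(v) = (v + v)/(v + (-3 - 1*(-3))) = (2*v)/(v + (-3 + 3)) = (2*v)/(v + 0) = (2*v)/v = 2)
Y(s) = 1
n(146)/Y(-134) = 2/1 = 2*1 = 2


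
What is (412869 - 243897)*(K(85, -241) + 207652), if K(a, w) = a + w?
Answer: 35061014112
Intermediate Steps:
(412869 - 243897)*(K(85, -241) + 207652) = (412869 - 243897)*((85 - 241) + 207652) = 168972*(-156 + 207652) = 168972*207496 = 35061014112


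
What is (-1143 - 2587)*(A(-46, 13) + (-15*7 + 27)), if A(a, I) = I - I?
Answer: 290940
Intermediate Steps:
A(a, I) = 0
(-1143 - 2587)*(A(-46, 13) + (-15*7 + 27)) = (-1143 - 2587)*(0 + (-15*7 + 27)) = -3730*(0 + (-105 + 27)) = -3730*(0 - 78) = -3730*(-78) = 290940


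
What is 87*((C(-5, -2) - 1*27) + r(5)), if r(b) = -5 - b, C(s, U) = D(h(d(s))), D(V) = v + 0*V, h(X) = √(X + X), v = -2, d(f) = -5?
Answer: -3393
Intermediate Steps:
h(X) = √2*√X (h(X) = √(2*X) = √2*√X)
D(V) = -2 (D(V) = -2 + 0*V = -2 + 0 = -2)
C(s, U) = -2
87*((C(-5, -2) - 1*27) + r(5)) = 87*((-2 - 1*27) + (-5 - 1*5)) = 87*((-2 - 27) + (-5 - 5)) = 87*(-29 - 10) = 87*(-39) = -3393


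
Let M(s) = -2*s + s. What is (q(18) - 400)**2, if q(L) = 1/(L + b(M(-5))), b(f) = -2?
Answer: 40947201/256 ≈ 1.5995e+5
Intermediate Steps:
M(s) = -s
q(L) = 1/(-2 + L) (q(L) = 1/(L - 2) = 1/(-2 + L))
(q(18) - 400)**2 = (1/(-2 + 18) - 400)**2 = (1/16 - 400)**2 = (-6399/16)**2 = 40947201/256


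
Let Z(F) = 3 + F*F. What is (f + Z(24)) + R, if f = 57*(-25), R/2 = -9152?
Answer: -19150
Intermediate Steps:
R = -18304 (R = 2*(-9152) = -18304)
f = -1425
Z(F) = 3 + F**2
(f + Z(24)) + R = (-1425 + (3 + 24**2)) - 18304 = (-1425 + (3 + 576)) - 18304 = (-1425 + 579) - 18304 = -846 - 18304 = -19150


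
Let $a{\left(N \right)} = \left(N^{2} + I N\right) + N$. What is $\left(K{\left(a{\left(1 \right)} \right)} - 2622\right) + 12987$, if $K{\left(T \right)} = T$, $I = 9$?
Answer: $10376$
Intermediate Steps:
$a{\left(N \right)} = N^{2} + 10 N$ ($a{\left(N \right)} = \left(N^{2} + 9 N\right) + N = N^{2} + 10 N$)
$\left(K{\left(a{\left(1 \right)} \right)} - 2622\right) + 12987 = \left(1 \left(10 + 1\right) - 2622\right) + 12987 = \left(1 \cdot 11 - 2622\right) + 12987 = \left(11 - 2622\right) + 12987 = -2611 + 12987 = 10376$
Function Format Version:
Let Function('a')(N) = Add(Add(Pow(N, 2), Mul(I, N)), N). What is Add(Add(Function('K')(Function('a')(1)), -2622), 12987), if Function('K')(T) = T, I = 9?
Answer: 10376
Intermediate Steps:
Function('a')(N) = Add(Pow(N, 2), Mul(10, N)) (Function('a')(N) = Add(Add(Pow(N, 2), Mul(9, N)), N) = Add(Pow(N, 2), Mul(10, N)))
Add(Add(Function('K')(Function('a')(1)), -2622), 12987) = Add(Add(Mul(1, Add(10, 1)), -2622), 12987) = Add(Add(Mul(1, 11), -2622), 12987) = Add(Add(11, -2622), 12987) = Add(-2611, 12987) = 10376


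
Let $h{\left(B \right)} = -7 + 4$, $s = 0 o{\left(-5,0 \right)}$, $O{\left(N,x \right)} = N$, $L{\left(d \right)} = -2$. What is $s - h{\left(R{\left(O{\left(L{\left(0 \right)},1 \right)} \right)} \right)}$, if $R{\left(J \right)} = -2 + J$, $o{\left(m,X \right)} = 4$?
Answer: $3$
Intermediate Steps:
$s = 0$ ($s = 0 \cdot 4 = 0$)
$h{\left(B \right)} = -3$
$s - h{\left(R{\left(O{\left(L{\left(0 \right)},1 \right)} \right)} \right)} = 0 - -3 = 0 + 3 = 3$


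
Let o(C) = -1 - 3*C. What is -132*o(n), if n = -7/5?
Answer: -2112/5 ≈ -422.40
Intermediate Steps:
n = -7/5 (n = -7*⅕ = -7/5 ≈ -1.4000)
-132*o(n) = -132*(-1 - 3*(-7/5)) = -132*(-1 + 21/5) = -132*16/5 = -2112/5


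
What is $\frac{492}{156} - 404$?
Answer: $- \frac{5211}{13} \approx -400.85$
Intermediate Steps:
$\frac{492}{156} - 404 = 492 \cdot \frac{1}{156} - 404 = \frac{41}{13} - 404 = - \frac{5211}{13}$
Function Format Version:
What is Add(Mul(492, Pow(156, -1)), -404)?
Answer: Rational(-5211, 13) ≈ -400.85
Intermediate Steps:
Add(Mul(492, Pow(156, -1)), -404) = Add(Mul(492, Rational(1, 156)), -404) = Add(Rational(41, 13), -404) = Rational(-5211, 13)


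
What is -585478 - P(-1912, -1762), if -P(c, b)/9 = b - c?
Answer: -584128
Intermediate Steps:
P(c, b) = -9*b + 9*c (P(c, b) = -9*(b - c) = -9*b + 9*c)
-585478 - P(-1912, -1762) = -585478 - (-9*(-1762) + 9*(-1912)) = -585478 - (15858 - 17208) = -585478 - 1*(-1350) = -585478 + 1350 = -584128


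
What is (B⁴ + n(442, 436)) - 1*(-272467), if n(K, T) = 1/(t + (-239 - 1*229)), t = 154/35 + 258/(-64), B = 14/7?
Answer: 20387450383/74821 ≈ 2.7248e+5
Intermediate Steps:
B = 2 (B = 14*(⅐) = 2)
t = 59/160 (t = 154*(1/35) + 258*(-1/64) = 22/5 - 129/32 = 59/160 ≈ 0.36875)
n(K, T) = -160/74821 (n(K, T) = 1/(59/160 + (-239 - 1*229)) = 1/(59/160 + (-239 - 229)) = 1/(59/160 - 468) = 1/(-74821/160) = -160/74821)
(B⁴ + n(442, 436)) - 1*(-272467) = (2⁴ - 160/74821) - 1*(-272467) = (16 - 160/74821) + 272467 = 1196976/74821 + 272467 = 20387450383/74821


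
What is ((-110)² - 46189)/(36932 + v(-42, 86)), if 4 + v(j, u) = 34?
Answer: -34089/36962 ≈ -0.92227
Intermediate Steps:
v(j, u) = 30 (v(j, u) = -4 + 34 = 30)
((-110)² - 46189)/(36932 + v(-42, 86)) = ((-110)² - 46189)/(36932 + 30) = (12100 - 46189)/36962 = -34089*1/36962 = -34089/36962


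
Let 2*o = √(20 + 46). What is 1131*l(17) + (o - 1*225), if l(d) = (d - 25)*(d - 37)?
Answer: 180735 + √66/2 ≈ 1.8074e+5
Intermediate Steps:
o = √66/2 (o = √(20 + 46)/2 = √66/2 ≈ 4.0620)
l(d) = (-37 + d)*(-25 + d) (l(d) = (-25 + d)*(-37 + d) = (-37 + d)*(-25 + d))
1131*l(17) + (o - 1*225) = 1131*(925 + 17² - 62*17) + (√66/2 - 1*225) = 1131*(925 + 289 - 1054) + (√66/2 - 225) = 1131*160 + (-225 + √66/2) = 180960 + (-225 + √66/2) = 180735 + √66/2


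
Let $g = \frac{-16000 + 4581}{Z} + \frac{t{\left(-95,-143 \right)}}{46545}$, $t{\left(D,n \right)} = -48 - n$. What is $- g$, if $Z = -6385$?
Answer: $- \frac{106420786}{59437965} \approx -1.7905$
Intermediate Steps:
$g = \frac{106420786}{59437965}$ ($g = \frac{-16000 + 4581}{-6385} + \frac{-48 - -143}{46545} = \left(-11419\right) \left(- \frac{1}{6385}\right) + \left(-48 + 143\right) \frac{1}{46545} = \frac{11419}{6385} + 95 \cdot \frac{1}{46545} = \frac{11419}{6385} + \frac{19}{9309} = \frac{106420786}{59437965} \approx 1.7905$)
$- g = \left(-1\right) \frac{106420786}{59437965} = - \frac{106420786}{59437965}$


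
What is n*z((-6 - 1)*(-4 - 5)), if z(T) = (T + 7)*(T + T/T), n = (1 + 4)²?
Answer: 112000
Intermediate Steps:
n = 25 (n = 5² = 25)
z(T) = (1 + T)*(7 + T) (z(T) = (7 + T)*(T + 1) = (7 + T)*(1 + T) = (1 + T)*(7 + T))
n*z((-6 - 1)*(-4 - 5)) = 25*(7 + ((-6 - 1)*(-4 - 5))² + 8*((-6 - 1)*(-4 - 5))) = 25*(7 + (-7*(-9))² + 8*(-7*(-9))) = 25*(7 + 63² + 8*63) = 25*(7 + 3969 + 504) = 25*4480 = 112000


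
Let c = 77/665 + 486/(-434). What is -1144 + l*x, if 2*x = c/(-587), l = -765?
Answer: -2770293341/2420201 ≈ -1144.7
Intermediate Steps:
c = -20698/20615 (c = 77*(1/665) + 486*(-1/434) = 11/95 - 243/217 = -20698/20615 ≈ -1.0040)
x = 10349/12101005 (x = (-20698/20615/(-587))/2 = (-20698/20615*(-1/587))/2 = (1/2)*(20698/12101005) = 10349/12101005 ≈ 0.00085522)
-1144 + l*x = -1144 - 765*10349/12101005 = -1144 - 1583397/2420201 = -2770293341/2420201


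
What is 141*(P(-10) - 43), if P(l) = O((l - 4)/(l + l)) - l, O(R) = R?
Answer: -45543/10 ≈ -4554.3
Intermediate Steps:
P(l) = -l + (-4 + l)/(2*l) (P(l) = (l - 4)/(l + l) - l = (-4 + l)/((2*l)) - l = (-4 + l)*(1/(2*l)) - l = (-4 + l)/(2*l) - l = -l + (-4 + l)/(2*l))
141*(P(-10) - 43) = 141*((½ - 1*(-10) - 2/(-10)) - 43) = 141*((½ + 10 - 2*(-⅒)) - 43) = 141*((½ + 10 + ⅕) - 43) = 141*(107/10 - 43) = 141*(-323/10) = -45543/10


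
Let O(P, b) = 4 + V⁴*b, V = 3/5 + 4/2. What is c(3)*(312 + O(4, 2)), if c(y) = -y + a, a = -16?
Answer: -4837818/625 ≈ -7740.5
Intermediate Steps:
V = 13/5 (V = 3*(⅕) + 4*(½) = ⅗ + 2 = 13/5 ≈ 2.6000)
O(P, b) = 4 + 28561*b/625 (O(P, b) = 4 + (13/5)⁴*b = 4 + 28561*b/625)
c(y) = -16 - y (c(y) = -y - 16 = -16 - y)
c(3)*(312 + O(4, 2)) = (-16 - 1*3)*(312 + (4 + (28561/625)*2)) = (-16 - 3)*(312 + (4 + 57122/625)) = -19*(312 + 59622/625) = -19*254622/625 = -4837818/625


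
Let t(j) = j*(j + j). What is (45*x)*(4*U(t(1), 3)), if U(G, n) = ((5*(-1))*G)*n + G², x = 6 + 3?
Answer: -42120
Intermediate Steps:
x = 9
t(j) = 2*j² (t(j) = j*(2*j) = 2*j²)
U(G, n) = G² - 5*G*n (U(G, n) = (-5*G)*n + G² = -5*G*n + G² = G² - 5*G*n)
(45*x)*(4*U(t(1), 3)) = (45*9)*(4*((2*1²)*(2*1² - 5*3))) = 405*(4*((2*1)*(2*1 - 15))) = 405*(4*(2*(2 - 15))) = 405*(4*(2*(-13))) = 405*(4*(-26)) = 405*(-104) = -42120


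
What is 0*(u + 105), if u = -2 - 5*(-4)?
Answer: 0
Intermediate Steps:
u = 18 (u = -2 + 20 = 18)
0*(u + 105) = 0*(18 + 105) = 0*123 = 0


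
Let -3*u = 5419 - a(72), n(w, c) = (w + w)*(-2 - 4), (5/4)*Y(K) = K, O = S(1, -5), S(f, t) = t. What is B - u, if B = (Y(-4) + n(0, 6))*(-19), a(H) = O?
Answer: 9344/5 ≈ 1868.8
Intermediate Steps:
O = -5
Y(K) = 4*K/5
a(H) = -5
n(w, c) = -12*w (n(w, c) = (2*w)*(-6) = -12*w)
u = -1808 (u = -(5419 - 1*(-5))/3 = -(5419 + 5)/3 = -⅓*5424 = -1808)
B = 304/5 (B = ((⅘)*(-4) - 12*0)*(-19) = (-16/5 + 0)*(-19) = -16/5*(-19) = 304/5 ≈ 60.800)
B - u = 304/5 - 1*(-1808) = 304/5 + 1808 = 9344/5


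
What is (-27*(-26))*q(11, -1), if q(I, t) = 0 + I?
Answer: 7722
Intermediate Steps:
q(I, t) = I
(-27*(-26))*q(11, -1) = -27*(-26)*11 = 702*11 = 7722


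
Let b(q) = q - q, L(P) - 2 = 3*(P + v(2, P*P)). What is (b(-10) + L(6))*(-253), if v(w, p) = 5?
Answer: -8855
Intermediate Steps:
L(P) = 17 + 3*P (L(P) = 2 + 3*(P + 5) = 2 + 3*(5 + P) = 2 + (15 + 3*P) = 17 + 3*P)
b(q) = 0
(b(-10) + L(6))*(-253) = (0 + (17 + 3*6))*(-253) = (0 + (17 + 18))*(-253) = (0 + 35)*(-253) = 35*(-253) = -8855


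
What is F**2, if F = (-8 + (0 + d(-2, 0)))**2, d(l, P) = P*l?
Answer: 4096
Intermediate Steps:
F = 64 (F = (-8 + (0 + 0*(-2)))**2 = (-8 + (0 + 0))**2 = (-8 + 0)**2 = (-8)**2 = 64)
F**2 = 64**2 = 4096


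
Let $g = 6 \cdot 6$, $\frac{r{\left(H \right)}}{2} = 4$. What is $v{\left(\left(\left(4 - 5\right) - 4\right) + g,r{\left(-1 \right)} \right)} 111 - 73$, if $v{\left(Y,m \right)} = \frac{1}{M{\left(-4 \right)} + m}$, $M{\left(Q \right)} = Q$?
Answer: $- \frac{181}{4} \approx -45.25$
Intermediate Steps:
$r{\left(H \right)} = 8$ ($r{\left(H \right)} = 2 \cdot 4 = 8$)
$g = 36$
$v{\left(Y,m \right)} = \frac{1}{-4 + m}$
$v{\left(\left(\left(4 - 5\right) - 4\right) + g,r{\left(-1 \right)} \right)} 111 - 73 = \frac{1}{-4 + 8} \cdot 111 - 73 = \frac{1}{4} \cdot 111 - 73 = \frac{111}{4} - 73 = - \frac{181}{4}$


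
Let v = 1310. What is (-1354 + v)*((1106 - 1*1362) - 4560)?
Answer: 211904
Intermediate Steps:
(-1354 + v)*((1106 - 1*1362) - 4560) = (-1354 + 1310)*((1106 - 1*1362) - 4560) = -44*((1106 - 1362) - 4560) = -44*(-256 - 4560) = -44*(-4816) = 211904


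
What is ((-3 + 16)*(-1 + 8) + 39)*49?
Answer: 6370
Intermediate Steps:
((-3 + 16)*(-1 + 8) + 39)*49 = (13*7 + 39)*49 = (91 + 39)*49 = 130*49 = 6370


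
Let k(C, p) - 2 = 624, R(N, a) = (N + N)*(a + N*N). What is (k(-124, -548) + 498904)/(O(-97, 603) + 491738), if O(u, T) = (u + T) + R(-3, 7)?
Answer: 249765/246074 ≈ 1.0150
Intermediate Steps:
R(N, a) = 2*N*(a + N²) (R(N, a) = (2*N)*(a + N²) = 2*N*(a + N²))
k(C, p) = 626 (k(C, p) = 2 + 624 = 626)
O(u, T) = -96 + T + u (O(u, T) = (u + T) + 2*(-3)*(7 + (-3)²) = (T + u) + 2*(-3)*(7 + 9) = (T + u) + 2*(-3)*16 = (T + u) - 96 = -96 + T + u)
(k(-124, -548) + 498904)/(O(-97, 603) + 491738) = (626 + 498904)/((-96 + 603 - 97) + 491738) = 499530/(410 + 491738) = 499530/492148 = 499530*(1/492148) = 249765/246074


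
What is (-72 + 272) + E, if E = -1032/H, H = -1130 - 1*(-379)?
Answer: 151232/751 ≈ 201.37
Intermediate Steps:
H = -751 (H = -1130 + 379 = -751)
E = 1032/751 (E = -1032/(-751) = -1032*(-1/751) = 1032/751 ≈ 1.3742)
(-72 + 272) + E = (-72 + 272) + 1032/751 = 200 + 1032/751 = 151232/751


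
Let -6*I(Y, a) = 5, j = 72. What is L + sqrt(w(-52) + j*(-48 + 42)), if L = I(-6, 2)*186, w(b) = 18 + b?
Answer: -155 + I*sqrt(466) ≈ -155.0 + 21.587*I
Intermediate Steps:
I(Y, a) = -5/6 (I(Y, a) = -1/6*5 = -5/6)
L = -155 (L = -5/6*186 = -155)
L + sqrt(w(-52) + j*(-48 + 42)) = -155 + sqrt((18 - 52) + 72*(-48 + 42)) = -155 + sqrt(-34 + 72*(-6)) = -155 + sqrt(-34 - 432) = -155 + sqrt(-466) = -155 + I*sqrt(466)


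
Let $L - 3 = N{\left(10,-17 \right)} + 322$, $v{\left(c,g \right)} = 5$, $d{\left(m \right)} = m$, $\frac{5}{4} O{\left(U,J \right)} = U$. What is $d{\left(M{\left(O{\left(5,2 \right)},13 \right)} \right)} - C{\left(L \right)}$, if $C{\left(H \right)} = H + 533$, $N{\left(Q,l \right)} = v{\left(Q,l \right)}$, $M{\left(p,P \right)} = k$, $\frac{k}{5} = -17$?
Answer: $-948$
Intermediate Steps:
$k = -85$ ($k = 5 \left(-17\right) = -85$)
$O{\left(U,J \right)} = \frac{4 U}{5}$
$M{\left(p,P \right)} = -85$
$N{\left(Q,l \right)} = 5$
$L = 330$ ($L = 3 + \left(5 + 322\right) = 3 + 327 = 330$)
$C{\left(H \right)} = 533 + H$
$d{\left(M{\left(O{\left(5,2 \right)},13 \right)} \right)} - C{\left(L \right)} = -85 - \left(533 + 330\right) = -85 - 863 = -948$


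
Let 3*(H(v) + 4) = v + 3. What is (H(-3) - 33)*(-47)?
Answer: 1739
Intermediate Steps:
H(v) = -3 + v/3 (H(v) = -4 + (v + 3)/3 = -4 + (3 + v)/3 = -4 + (1 + v/3) = -3 + v/3)
(H(-3) - 33)*(-47) = ((-3 + (1/3)*(-3)) - 33)*(-47) = ((-3 - 1) - 33)*(-47) = (-4 - 33)*(-47) = -37*(-47) = 1739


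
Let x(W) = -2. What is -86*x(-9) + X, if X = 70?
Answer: 242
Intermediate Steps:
-86*x(-9) + X = -86*(-2) + 70 = 172 + 70 = 242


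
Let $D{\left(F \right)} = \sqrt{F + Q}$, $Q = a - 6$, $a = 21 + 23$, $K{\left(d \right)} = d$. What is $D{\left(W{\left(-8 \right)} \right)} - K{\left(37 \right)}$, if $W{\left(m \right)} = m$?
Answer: $-37 + \sqrt{30} \approx -31.523$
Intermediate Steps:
$a = 44$
$Q = 38$ ($Q = 44 - 6 = 38$)
$D{\left(F \right)} = \sqrt{38 + F}$ ($D{\left(F \right)} = \sqrt{F + 38} = \sqrt{38 + F}$)
$D{\left(W{\left(-8 \right)} \right)} - K{\left(37 \right)} = \sqrt{38 - 8} - 37 = \sqrt{30} - 37 = -37 + \sqrt{30}$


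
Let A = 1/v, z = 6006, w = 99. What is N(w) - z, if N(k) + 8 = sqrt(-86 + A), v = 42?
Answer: -6014 + I*sqrt(151662)/42 ≈ -6014.0 + 9.2723*I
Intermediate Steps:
A = 1/42 ≈ 0.023810
N(k) = -8 + I*sqrt(151662)/42 (N(k) = -8 + sqrt(-86 + 1/42) = -8 + sqrt(-3611/42) = -8 + I*sqrt(151662)/42)
N(w) - z = (-8 + I*sqrt(151662)/42) - 1*6006 = (-8 + I*sqrt(151662)/42) - 6006 = -6014 + I*sqrt(151662)/42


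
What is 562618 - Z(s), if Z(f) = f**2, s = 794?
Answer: -67818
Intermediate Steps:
562618 - Z(s) = 562618 - 1*794**2 = 562618 - 1*630436 = 562618 - 630436 = -67818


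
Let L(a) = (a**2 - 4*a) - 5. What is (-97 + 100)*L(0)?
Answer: -15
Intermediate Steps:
L(a) = -5 + a**2 - 4*a
(-97 + 100)*L(0) = (-97 + 100)*(-5 + 0**2 - 4*0) = 3*(-5 + 0 + 0) = 3*(-5) = -15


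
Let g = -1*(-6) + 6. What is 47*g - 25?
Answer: 539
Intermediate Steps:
g = 12 (g = 6 + 6 = 12)
47*g - 25 = 47*12 - 25 = 564 - 25 = 539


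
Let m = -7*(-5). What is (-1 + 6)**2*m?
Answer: 875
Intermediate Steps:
m = 35
(-1 + 6)**2*m = (-1 + 6)**2*35 = 5**2*35 = 25*35 = 875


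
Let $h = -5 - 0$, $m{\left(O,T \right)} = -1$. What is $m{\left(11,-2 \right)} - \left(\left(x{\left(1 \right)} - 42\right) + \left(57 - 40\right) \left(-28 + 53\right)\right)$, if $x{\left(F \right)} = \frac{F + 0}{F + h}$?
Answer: $- \frac{1535}{4} \approx -383.75$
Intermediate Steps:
$h = -5$ ($h = -5 + 0 = -5$)
$x{\left(F \right)} = \frac{F}{-5 + F}$ ($x{\left(F \right)} = \frac{F + 0}{F - 5} = \frac{F}{-5 + F}$)
$m{\left(11,-2 \right)} - \left(\left(x{\left(1 \right)} - 42\right) + \left(57 - 40\right) \left(-28 + 53\right)\right) = -1 - \left(\left(1 \frac{1}{-5 + 1} - 42\right) + \left(57 - 40\right) \left(-28 + 53\right)\right) = -1 - \left(\left(1 \frac{1}{-4} - 42\right) + \left(57 - 40\right) 25\right) = -1 - \left(\left(1 \left(- \frac{1}{4}\right) - 42\right) + \left(57 - 40\right) 25\right) = -1 - \left(\left(- \frac{1}{4} - 42\right) + 17 \cdot 25\right) = -1 - \left(- \frac{169}{4} + 425\right) = -1 - \frac{1531}{4} = - \frac{1535}{4}$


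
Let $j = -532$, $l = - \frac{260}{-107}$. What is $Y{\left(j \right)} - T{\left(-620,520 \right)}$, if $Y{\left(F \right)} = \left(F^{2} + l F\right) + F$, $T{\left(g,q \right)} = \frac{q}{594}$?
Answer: $\frac{8936204408}{31779} \approx 2.812 \cdot 10^{5}$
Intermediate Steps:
$l = \frac{260}{107}$ ($l = \left(-260\right) \left(- \frac{1}{107}\right) = \frac{260}{107} \approx 2.4299$)
$T{\left(g,q \right)} = \frac{q}{594}$ ($T{\left(g,q \right)} = q \frac{1}{594} = \frac{q}{594}$)
$Y{\left(F \right)} = F^{2} + \frac{367 F}{107}$ ($Y{\left(F \right)} = \left(F^{2} + \frac{260 F}{107}\right) + F = F^{2} + \frac{367 F}{107}$)
$Y{\left(j \right)} - T{\left(-620,520 \right)} = \frac{1}{107} \left(-532\right) \left(367 + 107 \left(-532\right)\right) - \frac{1}{594} \cdot 520 = \frac{1}{107} \left(-532\right) \left(367 - 56924\right) - \frac{260}{297} = \frac{1}{107} \left(-532\right) \left(-56557\right) - \frac{260}{297} = \frac{30088324}{107} - \frac{260}{297} = \frac{8936204408}{31779}$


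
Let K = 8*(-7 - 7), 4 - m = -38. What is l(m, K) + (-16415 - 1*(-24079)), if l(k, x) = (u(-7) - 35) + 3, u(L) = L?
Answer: 7625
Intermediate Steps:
m = 42 (m = 4 - 1*(-38) = 4 + 38 = 42)
K = -112 (K = 8*(-14) = -112)
l(k, x) = -39 (l(k, x) = (-7 - 35) + 3 = -42 + 3 = -39)
l(m, K) + (-16415 - 1*(-24079)) = -39 + (-16415 - 1*(-24079)) = -39 + (-16415 + 24079) = -39 + 7664 = 7625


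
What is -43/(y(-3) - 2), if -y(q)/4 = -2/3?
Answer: -129/2 ≈ -64.500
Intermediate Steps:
y(q) = 8/3 (y(q) = -(-8)/3 = -4*(-2/3) = 8/3)
-43/(y(-3) - 2) = -43/(8/3 - 2) = -43/2/3 = -43*3/2 = -129/2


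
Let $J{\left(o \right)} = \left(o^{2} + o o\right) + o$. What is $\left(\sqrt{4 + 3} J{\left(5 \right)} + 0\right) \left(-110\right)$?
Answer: $- 6050 \sqrt{7} \approx -16007.0$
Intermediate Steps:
$J{\left(o \right)} = o + 2 o^{2}$ ($J{\left(o \right)} = \left(o^{2} + o^{2}\right) + o = 2 o^{2} + o = o + 2 o^{2}$)
$\left(\sqrt{4 + 3} J{\left(5 \right)} + 0\right) \left(-110\right) = \left(\sqrt{4 + 3} \cdot 5 \left(1 + 2 \cdot 5\right) + 0\right) \left(-110\right) = \left(\sqrt{7} \cdot 5 \left(1 + 10\right) + 0\right) \left(-110\right) = \left(\sqrt{7} \cdot 5 \cdot 11 + 0\right) \left(-110\right) = \left(\sqrt{7} \cdot 55 + 0\right) \left(-110\right) = \left(55 \sqrt{7} + 0\right) \left(-110\right) = 55 \sqrt{7} \left(-110\right) = - 6050 \sqrt{7}$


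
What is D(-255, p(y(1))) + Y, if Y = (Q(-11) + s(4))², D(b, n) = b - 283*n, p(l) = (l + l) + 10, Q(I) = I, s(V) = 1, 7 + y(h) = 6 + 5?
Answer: -5249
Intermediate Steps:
y(h) = 4 (y(h) = -7 + (6 + 5) = -7 + 11 = 4)
p(l) = 10 + 2*l (p(l) = 2*l + 10 = 10 + 2*l)
D(b, n) = b - 283*n
Y = 100 (Y = (-11 + 1)² = (-10)² = 100)
D(-255, p(y(1))) + Y = (-255 - 283*(10 + 2*4)) + 100 = (-255 - 283*(10 + 8)) + 100 = (-255 - 283*18) + 100 = (-255 - 5094) + 100 = -5349 + 100 = -5249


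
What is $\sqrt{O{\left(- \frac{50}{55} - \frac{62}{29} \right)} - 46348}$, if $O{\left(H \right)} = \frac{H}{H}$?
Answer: $i \sqrt{46347} \approx 215.28 i$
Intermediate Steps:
$O{\left(H \right)} = 1$
$\sqrt{O{\left(- \frac{50}{55} - \frac{62}{29} \right)} - 46348} = \sqrt{1 - 46348} = \sqrt{-46347} = i \sqrt{46347}$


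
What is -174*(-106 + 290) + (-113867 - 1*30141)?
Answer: -176024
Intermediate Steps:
-174*(-106 + 290) + (-113867 - 1*30141) = -174*184 + (-113867 - 30141) = -32016 - 144008 = -176024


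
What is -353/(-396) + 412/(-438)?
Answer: -1423/28908 ≈ -0.049225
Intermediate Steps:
-353/(-396) + 412/(-438) = -353*(-1/396) + 412*(-1/438) = 353/396 - 206/219 = -1423/28908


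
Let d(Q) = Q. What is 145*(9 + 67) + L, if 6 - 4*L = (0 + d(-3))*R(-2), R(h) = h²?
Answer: 22049/2 ≈ 11025.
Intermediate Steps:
L = 9/2 (L = 3/2 - (0 - 3)*(-2)²/4 = 3/2 - (-3)*4/4 = 3/2 - ¼*(-12) = 3/2 + 3 = 9/2 ≈ 4.5000)
145*(9 + 67) + L = 145*(9 + 67) + 9/2 = 145*76 + 9/2 = 11020 + 9/2 = 22049/2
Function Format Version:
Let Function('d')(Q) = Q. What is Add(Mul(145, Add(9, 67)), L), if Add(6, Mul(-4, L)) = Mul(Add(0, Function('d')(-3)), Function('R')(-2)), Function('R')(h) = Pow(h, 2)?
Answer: Rational(22049, 2) ≈ 11025.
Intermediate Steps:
L = Rational(9, 2) (L = Add(Rational(3, 2), Mul(Rational(-1, 4), Mul(Add(0, -3), Pow(-2, 2)))) = Add(Rational(3, 2), Mul(Rational(-1, 4), Mul(-3, 4))) = Add(Rational(3, 2), Mul(Rational(-1, 4), -12)) = Add(Rational(3, 2), 3) = Rational(9, 2) ≈ 4.5000)
Add(Mul(145, Add(9, 67)), L) = Add(Mul(145, Add(9, 67)), Rational(9, 2)) = Add(Mul(145, 76), Rational(9, 2)) = Add(11020, Rational(9, 2)) = Rational(22049, 2)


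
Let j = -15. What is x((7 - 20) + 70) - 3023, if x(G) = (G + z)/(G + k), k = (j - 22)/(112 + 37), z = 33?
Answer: -12774539/4228 ≈ -3021.4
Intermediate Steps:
k = -37/149 (k = (-15 - 22)/(112 + 37) = -37/149 ≈ -0.24832)
x(G) = (33 + G)/(-37/149 + G) (x(G) = (G + 33)/(G - 37/149) = (33 + G)/(-37/149 + G))
x((7 - 20) + 70) - 3023 = 149*(33 + ((7 - 20) + 70))/(-37 + 149*((7 - 20) + 70)) - 3023 = 149*(33 + (-13 + 70))/(-37 + 149*(-13 + 70)) - 3023 = 149*(33 + 57)/(-37 + 149*57) - 3023 = 149*90/(-37 + 8493) - 3023 = 149*90/8456 - 3023 = 149*(1/8456)*90 - 3023 = 6705/4228 - 3023 = -12774539/4228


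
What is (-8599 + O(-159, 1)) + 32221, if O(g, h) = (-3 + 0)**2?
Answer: 23631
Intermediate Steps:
O(g, h) = 9 (O(g, h) = (-3)**2 = 9)
(-8599 + O(-159, 1)) + 32221 = (-8599 + 9) + 32221 = -8590 + 32221 = 23631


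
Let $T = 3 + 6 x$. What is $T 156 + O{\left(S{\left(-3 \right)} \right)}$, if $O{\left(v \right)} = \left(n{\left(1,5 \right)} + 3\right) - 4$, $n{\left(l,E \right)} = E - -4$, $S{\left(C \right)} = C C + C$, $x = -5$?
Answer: $-4204$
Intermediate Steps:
$S{\left(C \right)} = C + C^{2}$ ($S{\left(C \right)} = C^{2} + C = C + C^{2}$)
$n{\left(l,E \right)} = 4 + E$ ($n{\left(l,E \right)} = E + 4 = 4 + E$)
$O{\left(v \right)} = 8$ ($O{\left(v \right)} = \left(\left(4 + 5\right) + 3\right) - 4 = \left(9 + 3\right) - 4 = 12 - 4 = 8$)
$T = -27$ ($T = 3 + 6 \left(-5\right) = 3 - 30 = -27$)
$T 156 + O{\left(S{\left(-3 \right)} \right)} = \left(-27\right) 156 + 8 = -4212 + 8 = -4204$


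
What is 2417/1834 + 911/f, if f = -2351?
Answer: 4011593/4311734 ≈ 0.93039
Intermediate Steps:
2417/1834 + 911/f = 2417/1834 + 911/(-2351) = 2417*(1/1834) + 911*(-1/2351) = 2417/1834 - 911/2351 = 4011593/4311734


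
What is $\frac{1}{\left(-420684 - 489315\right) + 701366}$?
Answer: $- \frac{1}{208633} \approx -4.7931 \cdot 10^{-6}$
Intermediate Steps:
$\frac{1}{\left(-420684 - 489315\right) + 701366} = \frac{1}{-909999 + 701366} = \frac{1}{-208633} = - \frac{1}{208633}$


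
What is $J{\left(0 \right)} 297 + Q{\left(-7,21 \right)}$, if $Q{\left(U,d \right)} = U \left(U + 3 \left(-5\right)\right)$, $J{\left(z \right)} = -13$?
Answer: $-3707$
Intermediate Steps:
$Q{\left(U,d \right)} = U \left(-15 + U\right)$ ($Q{\left(U,d \right)} = U \left(U - 15\right) = U \left(-15 + U\right)$)
$J{\left(0 \right)} 297 + Q{\left(-7,21 \right)} = \left(-13\right) 297 - 7 \left(-15 - 7\right) = -3861 - -154 = -3861 + 154 = -3707$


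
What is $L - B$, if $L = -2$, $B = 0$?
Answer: $-2$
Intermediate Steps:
$L - B = -2 - 0 = -2 + 0 = -2$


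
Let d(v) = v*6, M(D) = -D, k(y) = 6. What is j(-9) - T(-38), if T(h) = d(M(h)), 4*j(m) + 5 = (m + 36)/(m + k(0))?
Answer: -463/2 ≈ -231.50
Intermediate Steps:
d(v) = 6*v
j(m) = -5/4 + (36 + m)/(4*(6 + m)) (j(m) = -5/4 + ((m + 36)/(m + 6))/4 = -5/4 + ((36 + m)/(6 + m))/4 = -5/4 + (36 + m)/(4*(6 + m)))
T(h) = -6*h (T(h) = 6*(-h) = -6*h)
j(-9) - T(-38) = (3/2 - 1*(-9))/(6 - 9) - (-6)*(-38) = (3/2 + 9)/(-3) - 1*228 = -1/3*21/2 - 228 = -7/2 - 228 = -463/2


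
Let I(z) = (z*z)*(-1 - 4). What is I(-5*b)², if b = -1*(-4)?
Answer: 4000000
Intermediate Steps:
b = 4
I(z) = -5*z² (I(z) = z²*(-5) = -5*z²)
I(-5*b)² = (-5*(-5*4)²)² = (-5*(-20)²)² = (-5*400)² = (-2000)² = 4000000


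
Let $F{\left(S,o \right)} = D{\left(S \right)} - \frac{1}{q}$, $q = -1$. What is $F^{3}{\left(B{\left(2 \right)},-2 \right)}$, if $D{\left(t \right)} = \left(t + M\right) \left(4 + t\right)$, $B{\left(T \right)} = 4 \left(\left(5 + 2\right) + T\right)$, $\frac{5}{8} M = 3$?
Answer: $4354703137$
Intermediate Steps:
$M = \frac{24}{5}$ ($M = \frac{8}{5} \cdot 3 = \frac{24}{5} \approx 4.8$)
$B{\left(T \right)} = 28 + 4 T$ ($B{\left(T \right)} = 4 \left(7 + T\right) = 28 + 4 T$)
$D{\left(t \right)} = \left(4 + t\right) \left(\frac{24}{5} + t\right)$ ($D{\left(t \right)} = \left(t + \frac{24}{5}\right) \left(4 + t\right) = \left(\frac{24}{5} + t\right) \left(4 + t\right) = \left(4 + t\right) \left(\frac{24}{5} + t\right)$)
$F{\left(S,o \right)} = \frac{101}{5} + S^{2} + \frac{44 S}{5}$ ($F{\left(S,o \right)} = \left(\frac{96}{5} + S^{2} + \frac{44 S}{5}\right) - \frac{1}{-1} = \left(\frac{96}{5} + S^{2} + \frac{44 S}{5}\right) - -1 = \left(\frac{96}{5} + S^{2} + \frac{44 S}{5}\right) + 1 = \frac{101}{5} + S^{2} + \frac{44 S}{5}$)
$F^{3}{\left(B{\left(2 \right)},-2 \right)} = \left(\frac{101}{5} + \left(28 + 4 \cdot 2\right)^{2} + \frac{44 \left(28 + 4 \cdot 2\right)}{5}\right)^{3} = \left(\frac{101}{5} + \left(28 + 8\right)^{2} + \frac{44 \left(28 + 8\right)}{5}\right)^{3} = \left(\frac{101}{5} + 36^{2} + \frac{44}{5} \cdot 36\right)^{3} = \left(\frac{101}{5} + 1296 + \frac{1584}{5}\right)^{3} = 1633^{3} = 4354703137$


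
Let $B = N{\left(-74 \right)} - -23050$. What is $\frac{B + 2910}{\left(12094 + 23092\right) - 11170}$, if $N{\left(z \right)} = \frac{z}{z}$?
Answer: $\frac{25961}{24016} \approx 1.081$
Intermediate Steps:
$N{\left(z \right)} = 1$
$B = 23051$ ($B = 1 - -23050 = 1 + 23050 = 23051$)
$\frac{B + 2910}{\left(12094 + 23092\right) - 11170} = \frac{23051 + 2910}{\left(12094 + 23092\right) - 11170} = \frac{25961}{35186 - 11170} = \frac{25961}{24016}$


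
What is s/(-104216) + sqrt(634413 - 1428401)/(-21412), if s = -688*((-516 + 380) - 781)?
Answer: -11266/1861 - I*sqrt(198497)/10706 ≈ -6.0537 - 0.041615*I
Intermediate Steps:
s = 630896 (s = -688*(-136 - 781) = -688*(-917) = 630896)
s/(-104216) + sqrt(634413 - 1428401)/(-21412) = 630896/(-104216) + sqrt(634413 - 1428401)/(-21412) = 630896*(-1/104216) + sqrt(-793988)*(-1/21412) = -11266/1861 + (2*I*sqrt(198497))*(-1/21412) = -11266/1861 - I*sqrt(198497)/10706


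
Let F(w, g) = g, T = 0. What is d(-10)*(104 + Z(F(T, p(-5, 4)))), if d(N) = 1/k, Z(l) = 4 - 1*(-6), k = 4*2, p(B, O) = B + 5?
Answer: 57/4 ≈ 14.250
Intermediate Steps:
p(B, O) = 5 + B
k = 8
Z(l) = 10 (Z(l) = 4 + 6 = 10)
d(N) = 1/8
d(-10)*(104 + Z(F(T, p(-5, 4)))) = (104 + 10)/8 = (1/8)*114 = 57/4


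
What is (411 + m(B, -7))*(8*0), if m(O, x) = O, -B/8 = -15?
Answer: 0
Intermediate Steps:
B = 120 (B = -8*(-15) = 120)
(411 + m(B, -7))*(8*0) = (411 + 120)*(8*0) = 531*0 = 0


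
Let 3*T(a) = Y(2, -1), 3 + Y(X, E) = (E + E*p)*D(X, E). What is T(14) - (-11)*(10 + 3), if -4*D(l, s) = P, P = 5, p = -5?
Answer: 421/3 ≈ 140.33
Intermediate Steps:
D(l, s) = -5/4 (D(l, s) = -¼*5 = -5/4)
Y(X, E) = -3 + 5*E (Y(X, E) = -3 + (E + E*(-5))*(-5/4) = -3 + (E - 5*E)*(-5/4) = -3 - 4*E*(-5/4) = -3 + 5*E)
T(a) = -8/3 (T(a) = (-3 + 5*(-1))/3 = (-3 - 5)/3 = (⅓)*(-8) = -8/3)
T(14) - (-11)*(10 + 3) = -8/3 - (-11)*(10 + 3) = -8/3 - (-11)*13 = -8/3 - 1*(-143) = -8/3 + 143 = 421/3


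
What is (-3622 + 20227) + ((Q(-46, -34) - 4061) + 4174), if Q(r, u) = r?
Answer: 16672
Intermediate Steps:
(-3622 + 20227) + ((Q(-46, -34) - 4061) + 4174) = (-3622 + 20227) + ((-46 - 4061) + 4174) = 16605 + (-4107 + 4174) = 16605 + 67 = 16672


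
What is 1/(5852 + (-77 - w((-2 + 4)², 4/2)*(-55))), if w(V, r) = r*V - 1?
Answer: 1/6160 ≈ 0.00016234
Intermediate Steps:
w(V, r) = -1 + V*r (w(V, r) = V*r - 1 = -1 + V*r)
1/(5852 + (-77 - w((-2 + 4)², 4/2)*(-55))) = 1/(5852 + (-77 - (-1 + (-2 + 4)²*(4/2))*(-55))) = 1/(5852 + (-77 - (-1 + 2²*(4*(½)))*(-55))) = 1/(5852 + (-77 - (-1 + 4*2)*(-55))) = 1/(5852 + (-77 - (-1 + 8)*(-55))) = 1/(5852 + (-77 - 1*7*(-55))) = 1/(5852 + (-77 - 7*(-55))) = 1/(5852 + (-77 + 385)) = 1/(5852 + 308) = 1/6160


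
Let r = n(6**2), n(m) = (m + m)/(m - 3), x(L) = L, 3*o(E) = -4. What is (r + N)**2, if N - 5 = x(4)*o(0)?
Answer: 3721/1089 ≈ 3.4169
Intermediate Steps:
o(E) = -4/3 (o(E) = (1/3)*(-4) = -4/3)
n(m) = 2*m/(-3 + m) (n(m) = (2*m)/(-3 + m) = 2*m/(-3 + m))
N = -1/3 (N = 5 + 4*(-4/3) = 5 - 16/3 = -1/3 ≈ -0.33333)
r = 24/11 (r = 2*6**2/(-3 + 6**2) = 2*36/(-3 + 36) = 2*36/33 = 2*36*(1/33) = 24/11 ≈ 2.1818)
(r + N)**2 = (24/11 - 1/3)**2 = (61/33)**2 = 3721/1089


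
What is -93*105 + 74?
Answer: -9691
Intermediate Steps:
-93*105 + 74 = -9765 + 74 = -9691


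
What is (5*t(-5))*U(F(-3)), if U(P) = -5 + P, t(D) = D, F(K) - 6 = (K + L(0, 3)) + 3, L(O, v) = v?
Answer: -100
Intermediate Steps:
F(K) = 12 + K (F(K) = 6 + ((K + 3) + 3) = 6 + ((3 + K) + 3) = 6 + (6 + K) = 12 + K)
(5*t(-5))*U(F(-3)) = (5*(-5))*(-5 + (12 - 3)) = -25*(-5 + 9) = -25*4 = -100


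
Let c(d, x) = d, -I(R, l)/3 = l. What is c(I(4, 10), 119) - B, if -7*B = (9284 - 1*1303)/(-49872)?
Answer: -10481101/349104 ≈ -30.023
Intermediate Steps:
I(R, l) = -3*l
B = 7981/349104 (B = -(9284 - 1*1303)/(7*(-49872)) = -(9284 - 1303)*(-1)/(7*49872) = -7981*(-1)/(7*49872) = -⅐*(-7981/49872) = 7981/349104 ≈ 0.022861)
c(I(4, 10), 119) - B = -3*10 - 1*7981/349104 = -30 - 7981/349104 = -10481101/349104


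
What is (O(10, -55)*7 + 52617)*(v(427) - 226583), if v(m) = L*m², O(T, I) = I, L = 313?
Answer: 2968991923408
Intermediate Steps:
v(m) = 313*m²
(O(10, -55)*7 + 52617)*(v(427) - 226583) = (-55*7 + 52617)*(313*427² - 226583) = (-385 + 52617)*(313*182329 - 226583) = 52232*(57068977 - 226583) = 52232*56842394 = 2968991923408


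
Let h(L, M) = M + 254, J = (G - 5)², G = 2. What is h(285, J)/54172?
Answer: 263/54172 ≈ 0.0048549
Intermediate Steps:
J = 9 (J = (2 - 5)² = (-3)² = 9)
h(L, M) = 254 + M
h(285, J)/54172 = (254 + 9)/54172 = 263*(1/54172) = 263/54172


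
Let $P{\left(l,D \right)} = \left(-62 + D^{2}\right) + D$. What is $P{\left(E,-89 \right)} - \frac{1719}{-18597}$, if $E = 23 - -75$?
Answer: $\frac{48166803}{6199} \approx 7770.1$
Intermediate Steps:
$E = 98$ ($E = 23 + 75 = 98$)
$P{\left(l,D \right)} = -62 + D + D^{2}$
$P{\left(E,-89 \right)} - \frac{1719}{-18597} = \left(-62 - 89 + \left(-89\right)^{2}\right) - \frac{1719}{-18597} = \left(-62 - 89 + 7921\right) - 1719 \left(- \frac{1}{18597}\right) = 7770 - - \frac{573}{6199} = 7770 + \frac{573}{6199} = \frac{48166803}{6199}$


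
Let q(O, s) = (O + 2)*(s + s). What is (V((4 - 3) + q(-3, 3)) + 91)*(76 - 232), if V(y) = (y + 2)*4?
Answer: -12324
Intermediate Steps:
q(O, s) = 2*s*(2 + O) (q(O, s) = (2 + O)*(2*s) = 2*s*(2 + O))
V(y) = 8 + 4*y (V(y) = (2 + y)*4 = 8 + 4*y)
(V((4 - 3) + q(-3, 3)) + 91)*(76 - 232) = ((8 + 4*((4 - 3) + 2*3*(2 - 3))) + 91)*(76 - 232) = ((8 + 4*(1 + 2*3*(-1))) + 91)*(-156) = ((8 + 4*(1 - 6)) + 91)*(-156) = ((8 + 4*(-5)) + 91)*(-156) = ((8 - 20) + 91)*(-156) = (-12 + 91)*(-156) = 79*(-156) = -12324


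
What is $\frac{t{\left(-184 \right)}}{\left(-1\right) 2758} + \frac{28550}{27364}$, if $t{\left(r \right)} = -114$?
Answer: $\frac{20465099}{18867478} \approx 1.0847$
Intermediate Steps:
$\frac{t{\left(-184 \right)}}{\left(-1\right) 2758} + \frac{28550}{27364} = - \frac{114}{\left(-1\right) 2758} + \frac{28550}{27364} = - \frac{114}{-2758} + 28550 \cdot \frac{1}{27364} = \left(-114\right) \left(- \frac{1}{2758}\right) + \frac{14275}{13682} = \frac{57}{1379} + \frac{14275}{13682} = \frac{20465099}{18867478}$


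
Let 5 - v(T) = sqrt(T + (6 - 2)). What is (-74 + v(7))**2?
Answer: (69 + sqrt(11))**2 ≈ 5229.7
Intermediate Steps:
v(T) = 5 - sqrt(4 + T) (v(T) = 5 - sqrt(T + (6 - 2)) = 5 - sqrt(T + 4) = 5 - sqrt(4 + T))
(-74 + v(7))**2 = (-74 + (5 - sqrt(4 + 7)))**2 = (-74 + (5 - sqrt(11)))**2 = (-69 - sqrt(11))**2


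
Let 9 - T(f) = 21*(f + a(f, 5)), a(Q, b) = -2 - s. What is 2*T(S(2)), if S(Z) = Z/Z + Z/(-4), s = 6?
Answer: 333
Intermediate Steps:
S(Z) = 1 - Z/4 (S(Z) = 1 + Z*(-¼) = 1 - Z/4)
a(Q, b) = -8 (a(Q, b) = -2 - 1*6 = -2 - 6 = -8)
T(f) = 177 - 21*f (T(f) = 9 - 21*(f - 8) = 9 - 21*(-8 + f) = 9 - (-168 + 21*f) = 9 + (168 - 21*f) = 177 - 21*f)
2*T(S(2)) = 2*(177 - 21*(1 - ¼*2)) = 2*(177 - 21*(1 - ½)) = 2*(177 - 21*½) = 2*(177 - 21/2) = 2*(333/2) = 333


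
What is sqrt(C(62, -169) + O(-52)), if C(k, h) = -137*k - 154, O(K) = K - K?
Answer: 2*I*sqrt(2162) ≈ 92.995*I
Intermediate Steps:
O(K) = 0
C(k, h) = -154 - 137*k
sqrt(C(62, -169) + O(-52)) = sqrt((-154 - 137*62) + 0) = sqrt((-154 - 8494) + 0) = sqrt(-8648 + 0) = sqrt(-8648) = 2*I*sqrt(2162)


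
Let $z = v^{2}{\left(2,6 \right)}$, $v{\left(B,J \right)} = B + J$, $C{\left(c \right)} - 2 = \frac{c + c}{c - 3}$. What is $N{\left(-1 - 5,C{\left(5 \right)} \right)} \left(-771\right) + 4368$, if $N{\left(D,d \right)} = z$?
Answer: $-44976$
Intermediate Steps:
$C{\left(c \right)} = 2 + \frac{2 c}{-3 + c}$ ($C{\left(c \right)} = 2 + \frac{c + c}{c - 3} = 2 + \frac{2 c}{-3 + c}$)
$z = 64$ ($z = \left(2 + 6\right)^{2} = 8^{2} = 64$)
$N{\left(D,d \right)} = 64$
$N{\left(-1 - 5,C{\left(5 \right)} \right)} \left(-771\right) + 4368 = 64 \left(-771\right) + 4368 = -49344 + 4368 = -44976$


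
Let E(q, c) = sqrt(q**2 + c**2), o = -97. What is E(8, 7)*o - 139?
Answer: -139 - 97*sqrt(113) ≈ -1170.1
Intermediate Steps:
E(q, c) = sqrt(c**2 + q**2)
E(8, 7)*o - 139 = sqrt(7**2 + 8**2)*(-97) - 139 = sqrt(49 + 64)*(-97) - 139 = sqrt(113)*(-97) - 139 = -97*sqrt(113) - 139 = -139 - 97*sqrt(113)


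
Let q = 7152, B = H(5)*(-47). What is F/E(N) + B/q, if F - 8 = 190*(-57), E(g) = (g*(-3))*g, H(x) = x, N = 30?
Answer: 6397037/1609200 ≈ 3.9753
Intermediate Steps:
B = -235 (B = 5*(-47) = -235)
E(g) = -3*g**2 (E(g) = (-3*g)*g = -3*g**2)
F = -10822 (F = 8 + 190*(-57) = 8 - 10830 = -10822)
F/E(N) + B/q = -10822/((-3*30**2)) - 235/7152 = -10822/((-3*900)) - 235*1/7152 = -10822/(-2700) - 235/7152 = -10822*(-1/2700) - 235/7152 = 5411/1350 - 235/7152 = 6397037/1609200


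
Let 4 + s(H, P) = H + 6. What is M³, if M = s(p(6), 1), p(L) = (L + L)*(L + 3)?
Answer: 1331000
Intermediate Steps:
p(L) = 2*L*(3 + L) (p(L) = (2*L)*(3 + L) = 2*L*(3 + L))
s(H, P) = 2 + H (s(H, P) = -4 + (H + 6) = -4 + (6 + H) = 2 + H)
M = 110 (M = 2 + 2*6*(3 + 6) = 2 + 2*6*9 = 2 + 108 = 110)
M³ = 110³ = 1331000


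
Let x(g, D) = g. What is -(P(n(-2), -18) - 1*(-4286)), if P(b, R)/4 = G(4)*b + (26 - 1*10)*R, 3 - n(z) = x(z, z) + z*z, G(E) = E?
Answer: -3150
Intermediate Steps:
n(z) = 3 - z - z² (n(z) = 3 - (z + z*z) = 3 - (z + z²) = 3 + (-z - z²) = 3 - z - z²)
P(b, R) = 16*b + 64*R (P(b, R) = 4*(4*b + (26 - 1*10)*R) = 4*(4*b + (26 - 10)*R) = 4*(4*b + 16*R) = 16*b + 64*R)
-(P(n(-2), -18) - 1*(-4286)) = -((16*(3 - 1*(-2) - 1*(-2)²) + 64*(-18)) - 1*(-4286)) = -((16*(3 + 2 - 1*4) - 1152) + 4286) = -((16*(3 + 2 - 4) - 1152) + 4286) = -((16*1 - 1152) + 4286) = -((16 - 1152) + 4286) = -(-1136 + 4286) = -1*3150 = -3150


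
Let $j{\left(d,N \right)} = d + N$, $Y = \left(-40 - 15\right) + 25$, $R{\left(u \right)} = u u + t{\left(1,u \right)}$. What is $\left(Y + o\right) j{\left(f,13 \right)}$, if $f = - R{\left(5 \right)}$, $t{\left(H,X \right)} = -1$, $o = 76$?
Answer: $-506$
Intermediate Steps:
$R{\left(u \right)} = -1 + u^{2}$ ($R{\left(u \right)} = u u - 1 = u^{2} - 1 = -1 + u^{2}$)
$Y = -30$ ($Y = -55 + 25 = -30$)
$f = -24$ ($f = - (-1 + 5^{2}) = - (-1 + 25) = \left(-1\right) 24 = -24$)
$j{\left(d,N \right)} = N + d$
$\left(Y + o\right) j{\left(f,13 \right)} = \left(-30 + 76\right) \left(13 - 24\right) = 46 \left(-11\right) = -506$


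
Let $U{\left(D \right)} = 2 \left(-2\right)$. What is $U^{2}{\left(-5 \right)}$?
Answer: $16$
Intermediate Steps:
$U{\left(D \right)} = -4$
$U^{2}{\left(-5 \right)} = \left(-4\right)^{2} = 16$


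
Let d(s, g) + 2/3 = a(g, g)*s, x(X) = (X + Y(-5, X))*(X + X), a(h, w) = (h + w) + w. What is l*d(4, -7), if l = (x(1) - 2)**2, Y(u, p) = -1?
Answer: -1016/3 ≈ -338.67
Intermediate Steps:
a(h, w) = h + 2*w
x(X) = 2*X*(-1 + X) (x(X) = (X - 1)*(X + X) = (-1 + X)*(2*X) = 2*X*(-1 + X))
d(s, g) = -2/3 + 3*g*s (d(s, g) = -2/3 + (g + 2*g)*s = -2/3 + (3*g)*s = -2/3 + 3*g*s)
l = 4 (l = (2*1*(-1 + 1) - 2)**2 = (2*1*0 - 2)**2 = (0 - 2)**2 = (-2)**2 = 4)
l*d(4, -7) = 4*(-2/3 + 3*(-7)*4) = 4*(-2/3 - 84) = 4*(-254/3) = -1016/3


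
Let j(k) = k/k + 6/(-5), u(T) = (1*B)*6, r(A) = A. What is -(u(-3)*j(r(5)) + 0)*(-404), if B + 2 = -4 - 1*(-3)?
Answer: 7272/5 ≈ 1454.4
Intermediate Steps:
B = -3 (B = -2 + (-4 - 1*(-3)) = -2 + (-4 + 3) = -2 - 1 = -3)
u(T) = -18 (u(T) = (1*(-3))*6 = -3*6 = -18)
j(k) = -⅕ (j(k) = 1 + 6*(-⅕) = 1 - 6/5 = -⅕)
-(u(-3)*j(r(5)) + 0)*(-404) = -(-18*(-⅕) + 0)*(-404) = -(18/5 + 0)*(-404) = -18*(-404)/5 = -1*(-7272/5) = 7272/5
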